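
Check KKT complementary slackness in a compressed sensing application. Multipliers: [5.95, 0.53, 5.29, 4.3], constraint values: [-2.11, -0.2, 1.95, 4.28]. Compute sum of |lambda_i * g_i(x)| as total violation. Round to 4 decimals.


KKT complementary slackness check:
lambda_1 * g_1 = 5.95 * -2.11 = -12.5545
lambda_2 * g_2 = 0.53 * -0.2 = -0.106
lambda_3 * g_3 = 5.29 * 1.95 = 10.3155
lambda_4 * g_4 = 4.3 * 4.28 = 18.404
Total violation = 12.5545 + 0.106 + 10.3155 + 18.404 = 41.38


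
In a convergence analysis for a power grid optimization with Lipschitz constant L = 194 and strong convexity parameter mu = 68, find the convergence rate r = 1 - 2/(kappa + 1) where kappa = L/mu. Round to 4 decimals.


Step 1: Compute the condition number.
kappa = L/mu = 194/68 = 2.8529
Step 2: Compute the convergence rate.
r = 1 - 2/(kappa + 1) = 1 - 2*mu/(L + mu) = (L - mu)/(L + mu) = 126/262 = 0.4809


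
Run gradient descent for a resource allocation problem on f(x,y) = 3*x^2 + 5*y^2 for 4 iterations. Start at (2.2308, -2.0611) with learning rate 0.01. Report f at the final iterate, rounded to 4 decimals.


Gradient descent on f(x,y) = 3*x^2 + 5*y^2.
Starting point: (2.2308, -2.0611), alpha = 0.01
Step 1: grad_x = 2*3*2.2308 = 13.3848, grad_y = 2*5*-2.0611 = -20.611
  x_1 = 2.2308 - 0.01*13.3848 = 2.097
  y_1 = -2.0611 - 0.01*-20.611 = -1.855
Step 2: grad_x = 2*3*2.097 = 12.5817, grad_y = 2*5*-1.855 = -18.5499
  x_2 = 2.097 - 0.01*12.5817 = 1.9711
  y_2 = -1.855 - 0.01*-18.5499 = -1.6695
Step 3: grad_x = 2*3*1.9711 = 11.8268, grad_y = 2*5*-1.6695 = -16.6949
  x_3 = 1.9711 - 0.01*11.8268 = 1.8529
  y_3 = -1.6695 - 0.01*-16.6949 = -1.5025
Step 4: grad_x = 2*3*1.8529 = 11.1172, grad_y = 2*5*-1.5025 = -15.0254
  x_4 = 1.8529 - 0.01*11.1172 = 1.7417
  y_4 = -1.5025 - 0.01*-15.0254 = -1.3523
f(1.7417, -1.3523) = 3*1.7417^2 + 5*(-1.3523)^2 = 18.2439


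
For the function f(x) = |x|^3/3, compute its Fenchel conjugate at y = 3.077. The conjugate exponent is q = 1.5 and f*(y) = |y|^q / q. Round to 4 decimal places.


The conjugate exponent q satisfies 1/p + 1/q = 1.
p = 3, so q = 3/(3 - 1) = 1.5
|y|^q = 3.077^1.5 = 5.3975
f*(3.077) = 5.3975 / 1.5 = 3.5983


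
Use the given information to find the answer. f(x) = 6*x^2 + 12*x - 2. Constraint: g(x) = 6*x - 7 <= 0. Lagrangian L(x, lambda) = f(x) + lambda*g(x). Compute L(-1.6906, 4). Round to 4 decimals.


Step 1: Evaluate f(x).
f(-1.6906) = 6*(-1.6906)^2 + 12*(-1.6906) - 2 = -5.1384
Step 2: Evaluate g(x).
g(-1.6906) = 6*-1.6906 - 7 = -17.1436
Step 3: Compute Lagrangian.
L = -5.1384 + 4*-17.1436 = -73.7128


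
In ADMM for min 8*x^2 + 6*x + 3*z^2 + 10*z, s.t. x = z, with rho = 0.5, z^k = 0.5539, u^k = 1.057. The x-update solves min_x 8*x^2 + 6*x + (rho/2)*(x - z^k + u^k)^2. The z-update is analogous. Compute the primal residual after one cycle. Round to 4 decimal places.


ADMM iteration with rho = 0.5, z^k = 0.5539, u^k = 1.057
Step 1: x-update.
Minimize 8*x^2 + 6*x + (0.5/2)*(x - 0.5539 + 1.057)^2
FOC: (2*8 + 0.5)*x = -6 + 0.5*(0.5539 - 1.057)
x^{k+1} = -0.3789
Step 2: z-update.
Minimize 3*z^2 + 10*z + (0.5/2)*(-0.3789 - z + 1.057)^2
FOC: (2*3 + 0.5)*z = -10 + 0.5*(-0.3789 + 1.057)
z^{k+1} = -1.4863
Step 3: u-update.
u^{k+1} = 1.057 - 0.3789 + 1.4863 = 2.1644
Step 4: Primal residual = |-0.3789 + 1.4863| = 1.1074


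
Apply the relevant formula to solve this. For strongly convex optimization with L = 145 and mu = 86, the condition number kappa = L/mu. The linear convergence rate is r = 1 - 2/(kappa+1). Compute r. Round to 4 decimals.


Step 1: Compute the condition number.
kappa = L/mu = 145/86 = 1.686
Step 2: Compute the convergence rate.
r = 1 - 2/(kappa + 1) = 1 - 2*mu/(L + mu) = (L - mu)/(L + mu) = 59/231 = 0.2554


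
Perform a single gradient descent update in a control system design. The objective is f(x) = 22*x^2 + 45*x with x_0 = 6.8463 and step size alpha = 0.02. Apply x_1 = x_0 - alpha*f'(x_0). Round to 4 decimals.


We compute the gradient at x_0 and apply the update.
f'(x) = 44*x + 45
f'(6.8463) = 44*6.8463 + 45 = 346.2372
x_1 = 6.8463 - 0.02*346.2372 = -0.0784


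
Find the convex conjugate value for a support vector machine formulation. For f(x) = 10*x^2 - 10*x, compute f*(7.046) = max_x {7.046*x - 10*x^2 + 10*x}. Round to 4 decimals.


f*(y) = sup_x {y*x - a*x^2 - b*x} = sup_x {(y-b)*x - a*x^2}
FOC: (y - b) - 2a*x = 0 => x* = (y - b)/(2a)
x* = (7.046 + 10)/(2*10) = 0.8523
f*(7.046) = (y-b)^2/(4a) = (7.046 + 10)^2/(4*10)
= 290.5661/40 = 7.2642


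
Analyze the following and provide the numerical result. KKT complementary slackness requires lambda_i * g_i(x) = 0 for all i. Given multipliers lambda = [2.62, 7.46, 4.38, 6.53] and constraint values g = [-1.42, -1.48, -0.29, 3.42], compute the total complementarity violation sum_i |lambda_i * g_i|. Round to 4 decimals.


KKT complementary slackness check:
lambda_1 * g_1 = 2.62 * -1.42 = -3.7204
lambda_2 * g_2 = 7.46 * -1.48 = -11.0408
lambda_3 * g_3 = 4.38 * -0.29 = -1.2702
lambda_4 * g_4 = 6.53 * 3.42 = 22.3326
Total violation = 3.7204 + 11.0408 + 1.2702 + 22.3326 = 38.364


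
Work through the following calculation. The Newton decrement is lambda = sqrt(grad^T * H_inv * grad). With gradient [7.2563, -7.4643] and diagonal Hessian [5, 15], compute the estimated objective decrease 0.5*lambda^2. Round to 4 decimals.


Step 1: H is diagonal, so H^(-1) * g = [1.4513, -0.4976].
Step 2: g^T H^(-1) g = sum_i g_i^2 / H_ii
  = (7.2563)^2/5 + (-7.4643)^2/15
  = 10.5308 + 3.7144 = 14.2452
Step 3: Objective decrease = 0.5 * g^T H^(-1) g = 7.1226


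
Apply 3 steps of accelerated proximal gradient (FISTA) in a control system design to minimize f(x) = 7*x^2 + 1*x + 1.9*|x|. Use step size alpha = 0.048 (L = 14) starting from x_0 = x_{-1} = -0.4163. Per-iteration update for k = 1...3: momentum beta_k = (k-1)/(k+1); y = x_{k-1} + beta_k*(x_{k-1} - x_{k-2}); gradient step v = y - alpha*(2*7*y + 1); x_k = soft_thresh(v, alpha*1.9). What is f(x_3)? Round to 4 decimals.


FISTA on f(x) = 7*x^2 + 1*x + 1.9*|x|
L = 14, alpha = 0.048
Iteration 1: beta = 0.0, y = -0.4163 + 0.0*(-0.4163 + 0.4163) = -0.4163
  grad(y) = -4.8282, v = y - alpha*grad = -0.1845
  prox(v) = soft_thresh(-0.1845, 0.0912) = -0.0933
Iteration 2: beta = 0.3333, y = -0.0933 + 0.3333*(-0.0933 + 0.4163) = 0.0143
  grad(y) = 1.2003, v = y - alpha*grad = -0.0433
  prox(v) = soft_thresh(-0.0433, 0.0912) = 0.0
Iteration 3: beta = 0.5, y = 0.0 + 0.5*(0.0 + 0.0933) = 0.0467
  grad(y) = 1.6534, v = y - alpha*grad = -0.0327
  prox(v) = soft_thresh(-0.0327, 0.0912) = 0.0
f(x_3) = 7*0.0^2 + 1*0.0 + 1.9*|0.0| = 0.0


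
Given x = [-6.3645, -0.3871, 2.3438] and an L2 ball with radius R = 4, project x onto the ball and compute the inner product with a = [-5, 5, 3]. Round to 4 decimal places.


Step 1: Compute ||x|| (intermediates to 6 decimals).
||x|| = sqrt((-6.3645)^2 + (-0.3871)^2 + 2.3438^2) = 6.793387
Step 2: Project.
Since ||x|| > R, scale = R/||x|| = 4/6.793387 = 0.588808, proj(x) = scale * x
proj(x) = [-3.747469, -0.227928, 1.380048]
Step 3: Dot product.
a^T * proj(x) = -5*(-3.747469) + 5*(-0.227928) + 3*1.380048 = 21.7378


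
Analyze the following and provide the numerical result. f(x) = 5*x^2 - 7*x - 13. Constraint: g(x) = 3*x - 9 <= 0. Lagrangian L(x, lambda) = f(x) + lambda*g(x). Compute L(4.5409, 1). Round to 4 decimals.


Step 1: Evaluate f(x).
f(4.5409) = 5*4.5409^2 - 7*4.5409 - 13 = 58.3126
Step 2: Evaluate g(x).
g(4.5409) = 3*4.5409 - 9 = 4.6227
Step 3: Compute Lagrangian.
L = 58.3126 + 1*4.6227 = 62.9353


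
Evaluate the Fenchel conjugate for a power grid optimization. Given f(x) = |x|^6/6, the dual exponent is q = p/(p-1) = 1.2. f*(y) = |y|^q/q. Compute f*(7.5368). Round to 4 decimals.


The conjugate exponent q satisfies 1/p + 1/q = 1.
p = 6, so q = 6/(6 - 1) = 1.2
|y|^q = 7.5368^1.2 = 11.2882
f*(7.5368) = 11.2882 / 1.2 = 9.4068


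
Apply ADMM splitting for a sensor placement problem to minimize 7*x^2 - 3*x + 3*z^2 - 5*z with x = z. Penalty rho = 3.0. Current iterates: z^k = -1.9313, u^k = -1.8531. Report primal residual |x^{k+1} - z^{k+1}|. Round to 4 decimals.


ADMM iteration with rho = 3.0, z^k = -1.9313, u^k = -1.8531
Step 1: x-update.
Minimize 7*x^2 - 3*x + (3.0/2)*(x + 1.9313 - 1.8531)^2
FOC: (2*7 + 3.0)*x = 3 + 3.0*(-1.9313 + 1.8531)
x^{k+1} = 0.1627
Step 2: z-update.
Minimize 3*z^2 - 5*z + (3.0/2)*(0.1627 - z - 1.8531)^2
FOC: (2*3 + 3.0)*z = 5 + 3.0*(0.1627 - 1.8531)
z^{k+1} = -0.0079
Step 3: u-update.
u^{k+1} = -1.8531 + 0.1627 + 0.0079 = -1.6825
Step 4: Primal residual = |0.1627 + 0.0079| = 0.1706


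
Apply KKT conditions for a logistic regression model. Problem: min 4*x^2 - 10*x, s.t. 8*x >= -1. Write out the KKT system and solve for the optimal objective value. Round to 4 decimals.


Step 1: Try lambda = 0 (constraint inactive).
Stationarity: 2*4*x - 10 = 0
x* = 10/(2*4) = 1.25
Check constraint: 8*1.25 = 10.0 >= -1 -- satisfied.
Step 2: Compute optimal value.
f(x*) = 4*1.25^2 - 10*1.25 = -6.25


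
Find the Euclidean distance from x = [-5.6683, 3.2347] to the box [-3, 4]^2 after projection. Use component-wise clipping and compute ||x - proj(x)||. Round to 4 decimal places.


Project each component onto [-3, 4].
clip(-5.6683) = -3.0, clip(3.2347) = 3.2347
Projection = [-3.0, 3.2347]
Squared diffs: [7.1198, 0.0]
Distance = sqrt(7.1198) = 2.6683


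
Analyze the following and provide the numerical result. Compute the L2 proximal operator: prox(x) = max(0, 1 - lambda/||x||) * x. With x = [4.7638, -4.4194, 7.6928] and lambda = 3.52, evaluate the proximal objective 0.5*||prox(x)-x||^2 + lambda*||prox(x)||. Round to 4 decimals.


Step 1: Compute ||x||.
||x|| = 10.07
Step 2: Compute scaling factor.
scale = max(0, 1 - 3.52/10.07) = 0.6504
Step 3: prox(x) = [3.0986, -2.8746, 5.0037]
||prox(x)|| = 6.55
Step 4: Proximal objective.
0.5*||prox-x||^2 = 6.1952
lambda*||prox|| = 23.056
Total = 29.2511


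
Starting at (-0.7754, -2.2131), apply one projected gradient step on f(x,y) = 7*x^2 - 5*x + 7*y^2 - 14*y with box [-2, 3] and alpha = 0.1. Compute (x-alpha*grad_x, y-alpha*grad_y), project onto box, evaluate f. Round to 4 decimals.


Step 1: Compute gradient at (-0.7754, -2.2131).
grad_x = 2*7*-0.7754 - 5 = -15.8556
grad_y = 2*7*-2.2131 - 14 = -44.9834
Step 2: Gradient step.
x_raw = -0.7754 - 0.1*-15.8556 = 0.8102
y_raw = -2.2131 - 0.1*-44.9834 = 2.2852
Step 3: Project onto [-2, 3].
x_proj = clip(0.8102) = 0.8102
y_proj = clip(2.2852) = 2.2852
Step 4: Evaluate f.
f(0.8102, 2.2852) = 5.1066


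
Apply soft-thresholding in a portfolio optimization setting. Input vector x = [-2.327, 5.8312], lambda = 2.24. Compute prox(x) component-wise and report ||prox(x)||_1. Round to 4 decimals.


Soft-thresholding with lambda = 2.24:
prox(-2.327) = sign(-2.327)*max(|-2.327| - 2.24, 0) = -0.087
prox(5.8312) = sign(5.8312)*max(|5.8312| - 2.24, 0) = 3.5912
prox(x) = [-0.087, 3.5912]
||prox(x)||_1 = 0.087 + 3.5912 = 3.6782


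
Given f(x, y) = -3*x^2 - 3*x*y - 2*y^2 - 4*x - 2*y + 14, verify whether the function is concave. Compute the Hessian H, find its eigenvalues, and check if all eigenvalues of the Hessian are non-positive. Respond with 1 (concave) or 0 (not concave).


The Hessian of f(x,y) = -3*x^2 - 3*x*y - 2*y^2 - 4*x - 2*y + 14 is:
H = [[-6, -3], [-3, -4]]
Trace = -6 - 4 = -10
Determinant = -6*-4 - (-3)^2 = 15
Discriminant = (-10)^2 - 4*15 = 40.0
Eigenvalues: lambda_1 = -8.1623, lambda_2 = -1.8377
The function is concave.

1


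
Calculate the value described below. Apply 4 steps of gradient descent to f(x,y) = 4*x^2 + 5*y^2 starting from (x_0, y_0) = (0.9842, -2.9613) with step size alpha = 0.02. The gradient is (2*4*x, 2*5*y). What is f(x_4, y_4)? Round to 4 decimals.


Gradient descent on f(x,y) = 4*x^2 + 5*y^2.
Starting point: (0.9842, -2.9613), alpha = 0.02
Step 1: grad_x = 2*4*0.9842 = 7.8736, grad_y = 2*5*-2.9613 = -29.613
  x_1 = 0.9842 - 0.02*7.8736 = 0.8267
  y_1 = -2.9613 - 0.02*-29.613 = -2.369
Step 2: grad_x = 2*4*0.8267 = 6.6138, grad_y = 2*5*-2.369 = -23.6904
  x_2 = 0.8267 - 0.02*6.6138 = 0.6945
  y_2 = -2.369 - 0.02*-23.6904 = -1.8952
Step 3: grad_x = 2*4*0.6945 = 5.5556, grad_y = 2*5*-1.8952 = -18.9523
  x_3 = 0.6945 - 0.02*5.5556 = 0.5833
  y_3 = -1.8952 - 0.02*-18.9523 = -1.5162
Step 4: grad_x = 2*4*0.5833 = 4.6667, grad_y = 2*5*-1.5162 = -15.1619
  x_4 = 0.5833 - 0.02*4.6667 = 0.49
  y_4 = -1.5162 - 0.02*-15.1619 = -1.2129
f(0.49, -1.2129) = 4*0.49^2 + 5*(-1.2129)^2 = 8.3166


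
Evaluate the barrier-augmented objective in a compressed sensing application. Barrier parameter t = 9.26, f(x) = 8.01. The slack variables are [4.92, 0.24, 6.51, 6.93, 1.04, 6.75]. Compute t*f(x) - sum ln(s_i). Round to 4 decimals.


Step 1: Compute log-barrier.
ln values: [1.5933, -1.4271, 1.8733, 1.9359, 0.0392, 1.9095]
phi = -(1.5933 - 1.4271 + 1.8733 + 1.9359 + 0.0392 + 1.9095) = -5.9242
Step 2: Compute augmented objective.
t*f(x) = 9.26*8.01 = 74.1726
Total = 74.1726 - 5.9242 = 68.2484


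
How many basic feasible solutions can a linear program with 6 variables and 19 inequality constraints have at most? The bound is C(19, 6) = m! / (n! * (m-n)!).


Each vertex corresponds to some choice of n active constraints out of m, so the number of vertices is at most C(m, n) = m! / (n!(m-n)!).
m = 19, n = 6
Numerator: 19 * 18 * 17 * 16 * 15 * 14
Denominator: 6! = 720
C(19, 6) = 27132


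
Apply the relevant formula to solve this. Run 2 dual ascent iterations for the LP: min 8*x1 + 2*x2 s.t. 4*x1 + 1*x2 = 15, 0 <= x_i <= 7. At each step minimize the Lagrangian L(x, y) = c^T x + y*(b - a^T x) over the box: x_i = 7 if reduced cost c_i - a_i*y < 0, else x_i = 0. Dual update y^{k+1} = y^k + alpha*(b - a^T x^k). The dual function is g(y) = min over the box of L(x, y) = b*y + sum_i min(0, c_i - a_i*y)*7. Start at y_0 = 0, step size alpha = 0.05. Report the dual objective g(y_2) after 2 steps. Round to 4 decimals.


Dual ascent for LP: min 8*x1 + 2*x2, 4*x1 + 1*x2 = 15, 0 <= x_i <= 7
Step 1: y^k = 0.0, reduced costs: (8.0, 2.0)
  x^k = (0.0, 0.0), subgradient = b - a^T x = 15.0
  y^{k+1} = 0.0 + 0.05*15.0 = 0.75
Step 2: y^k = 0.75, reduced costs: (5.0, 1.25)
  x^k = (0.0, 0.0), subgradient = b - a^T x = 15.0
  y^{k+1} = 0.75 + 0.05*15.0 = 1.5
Dual objective at y_2 = 1.5: reduced costs (2.0, 0.5), box minimizer x = (0.0, 0.0)
g(y_2) = b*y + (c1 - a1*y)*x1 + (c2 - a2*y)*x2 = 15*1.5 + 2.0*0.0 + 0.5*0.0 = 22.5 + 0.0 + 0.0 = 22.5


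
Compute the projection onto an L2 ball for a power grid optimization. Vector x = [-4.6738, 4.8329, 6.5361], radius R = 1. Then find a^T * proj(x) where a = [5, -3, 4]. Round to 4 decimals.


Step 1: Compute ||x|| (intermediates to 6 decimals).
||x|| = sqrt((-4.6738)^2 + 4.8329^2 + 6.5361^2) = 9.37667
Step 2: Project.
Since ||x|| > R, scale = R/||x|| = 1/9.37667 = 0.106648, proj(x) = scale * x
proj(x) = [-0.498451, 0.515419, 0.697062]
Step 3: Dot product.
a^T * proj(x) = 5*(-0.498451) - 3*0.515419 + 4*0.697062 = -1.2503


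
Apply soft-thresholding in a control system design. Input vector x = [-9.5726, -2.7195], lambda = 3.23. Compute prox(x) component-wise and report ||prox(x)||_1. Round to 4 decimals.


Soft-thresholding with lambda = 3.23:
prox(-9.5726) = sign(-9.5726)*max(|-9.5726| - 3.23, 0) = -6.3426
prox(-2.7195) = sign(-2.7195)*max(|-2.7195| - 3.23, 0) = 0.0
prox(x) = [-6.3426, 0.0]
||prox(x)||_1 = 6.3426 + 0.0 = 6.3426


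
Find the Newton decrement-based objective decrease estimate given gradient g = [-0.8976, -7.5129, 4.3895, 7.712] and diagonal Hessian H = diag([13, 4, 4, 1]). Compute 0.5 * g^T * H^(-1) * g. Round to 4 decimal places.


Step 1: H is diagonal, so H^(-1) * g = [-0.069, -1.8782, 1.0974, 7.712].
Step 2: g^T H^(-1) g = sum_i g_i^2 / H_ii
  = (-0.8976)^2/13 + (-7.5129)^2/4 + (4.3895)^2/4 + (7.712)^2/1
  = 0.062 + 14.1109 + 4.8169 + 59.4749 = 78.4648
Step 3: Objective decrease = 0.5 * g^T H^(-1) g = 39.2324


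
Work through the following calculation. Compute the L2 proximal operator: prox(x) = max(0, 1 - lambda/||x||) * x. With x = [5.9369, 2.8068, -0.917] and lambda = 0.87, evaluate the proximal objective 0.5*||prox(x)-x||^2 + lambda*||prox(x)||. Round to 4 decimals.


Step 1: Compute ||x||.
||x|| = 6.6307
Step 2: Compute scaling factor.
scale = max(0, 1 - 0.87/6.6307) = 0.8688
Step 3: prox(x) = [5.1579, 2.4385, -0.7967]
||prox(x)|| = 5.7607
Step 4: Proximal objective.
0.5*||prox-x||^2 = 0.3785
lambda*||prox|| = 5.0118
Total = 5.3902


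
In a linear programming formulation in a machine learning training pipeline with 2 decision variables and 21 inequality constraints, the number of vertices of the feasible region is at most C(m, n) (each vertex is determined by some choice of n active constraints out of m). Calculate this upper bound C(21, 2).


Each vertex corresponds to some choice of n active constraints out of m, so the number of vertices is at most C(m, n) = m! / (n!(m-n)!).
m = 21, n = 2
Numerator: 21 * 20
Denominator: 2! = 2
C(21, 2) = 210


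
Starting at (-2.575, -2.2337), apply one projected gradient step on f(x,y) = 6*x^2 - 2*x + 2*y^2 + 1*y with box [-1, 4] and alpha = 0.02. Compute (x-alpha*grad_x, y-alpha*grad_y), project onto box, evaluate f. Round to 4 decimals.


Step 1: Compute gradient at (-2.575, -2.2337).
grad_x = 2*6*-2.575 - 2 = -32.9
grad_y = 2*2*-2.2337 + 1 = -7.9348
Step 2: Gradient step.
x_raw = -2.575 - 0.02*-32.9 = -1.917
y_raw = -2.2337 - 0.02*-7.9348 = -2.075
Step 3: Project onto [-1, 4].
x_proj = clip(-1.917) = -1.0
y_proj = clip(-2.075) = -1.0
Step 4: Evaluate f.
f(-1.0, -1.0) = 9.0


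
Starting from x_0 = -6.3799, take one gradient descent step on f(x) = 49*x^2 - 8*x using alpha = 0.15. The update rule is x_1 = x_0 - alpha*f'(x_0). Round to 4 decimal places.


We compute the gradient at x_0 and apply the update.
f'(x) = 98*x - 8
f'(-6.3799) = 98*-6.3799 - 8 = -633.2302
x_1 = -6.3799 - 0.15*-633.2302 = 88.6046


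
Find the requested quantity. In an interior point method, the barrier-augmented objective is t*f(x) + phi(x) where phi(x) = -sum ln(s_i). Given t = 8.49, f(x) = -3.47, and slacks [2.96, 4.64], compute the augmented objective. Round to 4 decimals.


Step 1: Compute log-barrier.
ln values: [1.0852, 1.5347]
phi = -(1.0852 + 1.5347) = -2.6199
Step 2: Compute augmented objective.
t*f(x) = 8.49*-3.47 = -29.4603
Total = -29.4603 - 2.6199 = -32.0802


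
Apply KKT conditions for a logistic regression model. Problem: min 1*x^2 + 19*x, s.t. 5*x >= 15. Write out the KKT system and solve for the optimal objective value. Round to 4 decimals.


Step 1: Try lambda = 0 (constraint inactive).
x_unc = -19/(2*1) = -9.5
Check: 5*-9.5 = -47.5 < 15 -- violated!
Step 2: Constraint must be active: 5*x = 15
x* = 15/5 = 3.0
lambda = (2*1*3.0 + 19)/5 = 5.0
Step 3: Compute optimal value.
f(x*) = 1*3.0^2 + 19*3.0 = 66.0


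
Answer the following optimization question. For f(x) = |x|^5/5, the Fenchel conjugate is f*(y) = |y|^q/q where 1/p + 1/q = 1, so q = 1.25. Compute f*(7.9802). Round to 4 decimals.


The conjugate exponent q satisfies 1/p + 1/q = 1.
p = 5, so q = 5/(5 - 1) = 1.25
|y|^q = 7.9802^1.25 = 13.4127
f*(7.9802) = 13.4127 / 1.25 = 10.7302


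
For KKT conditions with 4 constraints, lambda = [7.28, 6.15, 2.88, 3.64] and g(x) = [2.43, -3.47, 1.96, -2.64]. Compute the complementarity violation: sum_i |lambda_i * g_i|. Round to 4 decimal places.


KKT complementary slackness check:
lambda_1 * g_1 = 7.28 * 2.43 = 17.6904
lambda_2 * g_2 = 6.15 * -3.47 = -21.3405
lambda_3 * g_3 = 2.88 * 1.96 = 5.6448
lambda_4 * g_4 = 3.64 * -2.64 = -9.6096
Total violation = 17.6904 + 21.3405 + 5.6448 + 9.6096 = 54.2853


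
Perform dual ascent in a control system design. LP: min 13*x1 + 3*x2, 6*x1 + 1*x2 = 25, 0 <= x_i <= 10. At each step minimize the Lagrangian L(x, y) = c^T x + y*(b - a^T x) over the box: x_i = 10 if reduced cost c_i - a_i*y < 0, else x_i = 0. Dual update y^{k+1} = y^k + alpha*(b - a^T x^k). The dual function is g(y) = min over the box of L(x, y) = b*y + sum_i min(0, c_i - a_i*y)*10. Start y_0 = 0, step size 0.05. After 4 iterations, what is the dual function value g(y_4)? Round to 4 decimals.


Dual ascent for LP: min 13*x1 + 3*x2, 6*x1 + 1*x2 = 25, 0 <= x_i <= 10
Step 1: y^k = 0.0, reduced costs: (13.0, 3.0)
  x^k = (0.0, 0.0), subgradient = b - a^T x = 25.0
  y^{k+1} = 0.0 + 0.05*25.0 = 1.25
Step 2: y^k = 1.25, reduced costs: (5.5, 1.75)
  x^k = (0.0, 0.0), subgradient = b - a^T x = 25.0
  y^{k+1} = 1.25 + 0.05*25.0 = 2.5
Step 3: y^k = 2.5, reduced costs: (-2.0, 0.5)
  x^k = (10.0, 0.0), subgradient = b - a^T x = -35.0
  y^{k+1} = 2.5 + 0.05*-35.0 = 0.75
Step 4: y^k = 0.75, reduced costs: (8.5, 2.25)
  x^k = (0.0, 0.0), subgradient = b - a^T x = 25.0
  y^{k+1} = 0.75 + 0.05*25.0 = 2.0
Dual objective at y_4 = 2.0: reduced costs (1.0, 1.0), box minimizer x = (0.0, 0.0)
g(y_4) = b*y + (c1 - a1*y)*x1 + (c2 - a2*y)*x2 = 25*2.0 + 1.0*0.0 + 1.0*0.0 = 50.0 + 0.0 + 0.0 = 50.0


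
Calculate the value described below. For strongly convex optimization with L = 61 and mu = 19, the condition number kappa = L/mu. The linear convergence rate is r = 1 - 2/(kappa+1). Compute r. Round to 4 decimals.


Step 1: Compute the condition number.
kappa = L/mu = 61/19 = 3.2105
Step 2: Compute the convergence rate.
r = 1 - 2/(kappa + 1) = 1 - 2*mu/(L + mu) = (L - mu)/(L + mu) = 42/80 = 0.525


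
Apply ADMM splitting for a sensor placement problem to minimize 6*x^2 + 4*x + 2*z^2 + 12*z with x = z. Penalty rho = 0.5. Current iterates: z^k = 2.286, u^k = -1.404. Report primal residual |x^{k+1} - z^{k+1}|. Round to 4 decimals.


ADMM iteration with rho = 0.5, z^k = 2.286, u^k = -1.404
Step 1: x-update.
Minimize 6*x^2 + 4*x + (0.5/2)*(x - 2.286 - 1.404)^2
FOC: (2*6 + 0.5)*x = -4 + 0.5*(2.286 + 1.404)
x^{k+1} = -0.1724
Step 2: z-update.
Minimize 2*z^2 + 12*z + (0.5/2)*(-0.1724 - z - 1.404)^2
FOC: (2*2 + 0.5)*z = -12 + 0.5*(-0.1724 - 1.404)
z^{k+1} = -2.8418
Step 3: u-update.
u^{k+1} = -1.404 - 0.1724 + 2.8418 = 1.2654
Step 4: Primal residual = |-0.1724 + 2.8418| = 2.6694


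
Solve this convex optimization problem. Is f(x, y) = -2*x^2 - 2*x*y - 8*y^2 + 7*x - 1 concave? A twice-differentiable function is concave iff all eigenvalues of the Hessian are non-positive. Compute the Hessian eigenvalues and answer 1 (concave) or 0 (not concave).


The Hessian of f(x,y) = -2*x^2 - 2*x*y - 8*y^2 + 7*x - 1 is:
H = [[-4, -2], [-2, -16]]
Trace = -4 - 16 = -20
Determinant = -4*-16 - (-2)^2 = 60
Discriminant = (-20)^2 - 4*60 = 160.0
Eigenvalues: lambda_1 = -16.3246, lambda_2 = -3.6754
The function is concave.

1


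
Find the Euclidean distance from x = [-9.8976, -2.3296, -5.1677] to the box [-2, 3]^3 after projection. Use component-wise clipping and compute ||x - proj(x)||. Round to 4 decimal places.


Project each component onto [-2, 3].
clip(-9.8976) = -2.0, clip(-2.3296) = -2.0, clip(-5.1677) = -2.0
Projection = [-2.0, -2.0, -2.0]
Squared diffs: [62.3721, 0.1086, 10.0343]
Distance = sqrt(72.515) = 8.5156


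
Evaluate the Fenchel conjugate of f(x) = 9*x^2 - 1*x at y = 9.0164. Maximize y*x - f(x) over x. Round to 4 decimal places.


f*(y) = sup_x {y*x - a*x^2 - b*x} = sup_x {(y-b)*x - a*x^2}
FOC: (y - b) - 2a*x = 0 => x* = (y - b)/(2a)
x* = (9.0164 + 1)/(2*9) = 0.5565
f*(9.0164) = (y-b)^2/(4a) = (9.0164 + 1)^2/(4*9)
= 100.3283/36 = 2.7869


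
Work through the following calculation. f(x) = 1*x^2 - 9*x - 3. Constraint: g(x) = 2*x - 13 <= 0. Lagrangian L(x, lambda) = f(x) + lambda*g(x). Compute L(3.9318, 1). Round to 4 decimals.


Step 1: Evaluate f(x).
f(3.9318) = 1*3.9318^2 - 9*3.9318 - 3 = -22.9271
Step 2: Evaluate g(x).
g(3.9318) = 2*3.9318 - 13 = -5.1364
Step 3: Compute Lagrangian.
L = -22.9271 + 1*-5.1364 = -28.0635


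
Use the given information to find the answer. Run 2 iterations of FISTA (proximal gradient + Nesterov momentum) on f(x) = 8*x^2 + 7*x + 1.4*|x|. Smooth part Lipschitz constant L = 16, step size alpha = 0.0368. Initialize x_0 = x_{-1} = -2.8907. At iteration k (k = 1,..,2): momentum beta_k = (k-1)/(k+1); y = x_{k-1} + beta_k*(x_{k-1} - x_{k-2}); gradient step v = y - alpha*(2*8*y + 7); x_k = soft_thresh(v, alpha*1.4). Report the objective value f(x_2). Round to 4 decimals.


FISTA on f(x) = 8*x^2 + 7*x + 1.4*|x|
L = 16, alpha = 0.0368
Iteration 1: beta = 0.0, y = -2.8907 + 0.0*(-2.8907 + 2.8907) = -2.8907
  grad(y) = -39.2512, v = y - alpha*grad = -1.4463
  prox(v) = soft_thresh(-1.4463, 0.0515) = -1.3947
Iteration 2: beta = 0.3333, y = -1.3947 + 0.3333*(-1.3947 + 2.8907) = -0.8961
  grad(y) = -7.3373, v = y - alpha*grad = -0.6261
  prox(v) = soft_thresh(-0.6261, 0.0515) = -0.5745
f(x_2) = 8*(-0.5745)^2 + 7*(-0.5745) + 1.4*|-0.5745| = -0.5766


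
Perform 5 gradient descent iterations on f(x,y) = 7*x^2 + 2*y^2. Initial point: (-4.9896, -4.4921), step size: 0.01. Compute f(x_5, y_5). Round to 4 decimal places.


Gradient descent on f(x,y) = 7*x^2 + 2*y^2.
Starting point: (-4.9896, -4.4921), alpha = 0.01
Step 1: grad_x = 2*7*-4.9896 = -69.8544, grad_y = 2*2*-4.4921 = -17.9684
  x_1 = -4.9896 - 0.01*-69.8544 = -4.2911
  y_1 = -4.4921 - 0.01*-17.9684 = -4.3124
Step 2: grad_x = 2*7*-4.2911 = -60.0748, grad_y = 2*2*-4.3124 = -17.2497
  x_2 = -4.2911 - 0.01*-60.0748 = -3.6903
  y_2 = -4.3124 - 0.01*-17.2497 = -4.1399
Step 3: grad_x = 2*7*-3.6903 = -51.6643, grad_y = 2*2*-4.1399 = -16.5597
  x_3 = -3.6903 - 0.01*-51.6643 = -3.1737
  y_3 = -4.1399 - 0.01*-16.5597 = -3.9743
Step 4: grad_x = 2*7*-3.1737 = -44.4313, grad_y = 2*2*-3.9743 = -15.8973
  x_4 = -3.1737 - 0.01*-44.4313 = -2.7294
  y_4 = -3.9743 - 0.01*-15.8973 = -3.8153
Step 5: grad_x = 2*7*-2.7294 = -38.2109, grad_y = 2*2*-3.8153 = -15.2614
  x_5 = -2.7294 - 0.01*-38.2109 = -2.3472
  y_5 = -3.8153 - 0.01*-15.2614 = -3.6627
f(-2.3472, -3.6627) = 7*(-2.3472)^2 + 2*(-3.6627)^2 = 65.3981


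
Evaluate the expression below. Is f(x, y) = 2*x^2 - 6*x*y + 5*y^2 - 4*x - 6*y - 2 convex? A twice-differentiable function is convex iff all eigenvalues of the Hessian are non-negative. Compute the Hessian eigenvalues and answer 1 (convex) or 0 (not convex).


The Hessian of f(x,y) = 2*x^2 - 6*x*y + 5*y^2 - 4*x - 6*y - 2 is:
H = [[4, -6], [-6, 10]]
Trace = 4 + 10 = 14
Determinant = 4*10 - (-6)^2 = 4
Discriminant = (14)^2 - 4*4 = 180.0
Eigenvalues: lambda_1 = 0.2918, lambda_2 = 13.7082
The function is convex.

1


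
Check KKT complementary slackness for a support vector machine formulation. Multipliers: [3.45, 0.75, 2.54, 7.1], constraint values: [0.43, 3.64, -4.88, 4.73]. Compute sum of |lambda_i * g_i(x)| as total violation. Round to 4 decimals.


KKT complementary slackness check:
lambda_1 * g_1 = 3.45 * 0.43 = 1.4835
lambda_2 * g_2 = 0.75 * 3.64 = 2.73
lambda_3 * g_3 = 2.54 * -4.88 = -12.3952
lambda_4 * g_4 = 7.1 * 4.73 = 33.583
Total violation = 1.4835 + 2.73 + 12.3952 + 33.583 = 50.1917


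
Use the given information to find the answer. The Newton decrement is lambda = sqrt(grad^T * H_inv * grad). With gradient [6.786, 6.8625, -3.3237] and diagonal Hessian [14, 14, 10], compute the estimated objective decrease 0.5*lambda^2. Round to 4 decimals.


Step 1: H is diagonal, so H^(-1) * g = [0.4847, 0.4902, -0.3324].
Step 2: g^T H^(-1) g = sum_i g_i^2 / H_ii
  = (6.786)^2/14 + (6.8625)^2/14 + (-3.3237)^2/10
  = 3.2893 + 3.3639 + 1.1047 = 7.7578
Step 3: Objective decrease = 0.5 * g^T H^(-1) g = 3.8789


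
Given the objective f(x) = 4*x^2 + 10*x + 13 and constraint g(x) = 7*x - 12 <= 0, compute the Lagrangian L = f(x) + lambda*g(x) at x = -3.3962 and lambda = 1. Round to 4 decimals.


Step 1: Evaluate f(x).
f(-3.3962) = 4*(-3.3962)^2 + 10*(-3.3962) + 13 = 25.1747
Step 2: Evaluate g(x).
g(-3.3962) = 7*-3.3962 - 12 = -35.7734
Step 3: Compute Lagrangian.
L = 25.1747 + 1*-35.7734 = -10.5987


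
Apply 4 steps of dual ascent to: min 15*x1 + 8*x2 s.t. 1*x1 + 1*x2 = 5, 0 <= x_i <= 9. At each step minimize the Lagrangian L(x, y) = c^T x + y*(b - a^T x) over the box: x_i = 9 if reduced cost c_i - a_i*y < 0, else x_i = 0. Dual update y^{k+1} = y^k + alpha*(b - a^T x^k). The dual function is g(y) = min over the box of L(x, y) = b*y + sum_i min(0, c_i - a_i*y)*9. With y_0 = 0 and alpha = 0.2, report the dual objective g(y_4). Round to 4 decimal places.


Dual ascent for LP: min 15*x1 + 8*x2, 1*x1 + 1*x2 = 5, 0 <= x_i <= 9
Step 1: y^k = 0.0, reduced costs: (15.0, 8.0)
  x^k = (0.0, 0.0), subgradient = b - a^T x = 5.0
  y^{k+1} = 0.0 + 0.2*5.0 = 1.0
Step 2: y^k = 1.0, reduced costs: (14.0, 7.0)
  x^k = (0.0, 0.0), subgradient = b - a^T x = 5.0
  y^{k+1} = 1.0 + 0.2*5.0 = 2.0
Step 3: y^k = 2.0, reduced costs: (13.0, 6.0)
  x^k = (0.0, 0.0), subgradient = b - a^T x = 5.0
  y^{k+1} = 2.0 + 0.2*5.0 = 3.0
Step 4: y^k = 3.0, reduced costs: (12.0, 5.0)
  x^k = (0.0, 0.0), subgradient = b - a^T x = 5.0
  y^{k+1} = 3.0 + 0.2*5.0 = 4.0
Dual objective at y_4 = 4.0: reduced costs (11.0, 4.0), box minimizer x = (0.0, 0.0)
g(y_4) = b*y + (c1 - a1*y)*x1 + (c2 - a2*y)*x2 = 5*4.0 + 11.0*0.0 + 4.0*0.0 = 20.0 + 0.0 + 0.0 = 20.0


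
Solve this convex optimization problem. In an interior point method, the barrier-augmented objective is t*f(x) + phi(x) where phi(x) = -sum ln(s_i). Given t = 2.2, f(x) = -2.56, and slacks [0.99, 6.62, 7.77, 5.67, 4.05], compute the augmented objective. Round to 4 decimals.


Step 1: Compute log-barrier.
ln values: [-0.0101, 1.8901, 2.0503, 1.7352, 1.3987]
phi = -(-0.0101 + 1.8901 + 2.0503 + 1.7352 + 1.3987) = -7.0642
Step 2: Compute augmented objective.
t*f(x) = 2.2*-2.56 = -5.632
Total = -5.632 - 7.0642 = -12.6962


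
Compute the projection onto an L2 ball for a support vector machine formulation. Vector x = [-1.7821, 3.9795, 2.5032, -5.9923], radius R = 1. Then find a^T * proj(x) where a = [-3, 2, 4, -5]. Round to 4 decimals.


Step 1: Compute ||x|| (intermediates to 6 decimals).
||x|| = sqrt((-1.7821)^2 + 3.9795^2 + 2.5032^2 + (-5.9923)^2) = 7.822146
Step 2: Project.
Since ||x|| > R, scale = R/||x|| = 1/7.822146 = 0.127842, proj(x) = scale * x
proj(x) = [-0.227827, 0.508747, 0.320014, -0.766068]
Step 3: Dot product.
a^T * proj(x) = -3*(-0.227827) + 2*0.508747 + 4*0.320014 - 5*(-0.766068) = 6.8114


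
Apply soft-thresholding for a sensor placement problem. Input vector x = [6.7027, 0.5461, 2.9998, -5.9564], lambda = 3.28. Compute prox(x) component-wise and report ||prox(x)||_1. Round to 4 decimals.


Soft-thresholding with lambda = 3.28:
prox(6.7027) = sign(6.7027)*max(|6.7027| - 3.28, 0) = 3.4227
prox(0.5461) = sign(0.5461)*max(|0.5461| - 3.28, 0) = 0.0
prox(2.9998) = sign(2.9998)*max(|2.9998| - 3.28, 0) = 0.0
prox(-5.9564) = sign(-5.9564)*max(|-5.9564| - 3.28, 0) = -2.6764
prox(x) = [3.4227, 0.0, 0.0, -2.6764]
||prox(x)||_1 = 3.4227 + 0.0 + 0.0 + 2.6764 = 6.0991


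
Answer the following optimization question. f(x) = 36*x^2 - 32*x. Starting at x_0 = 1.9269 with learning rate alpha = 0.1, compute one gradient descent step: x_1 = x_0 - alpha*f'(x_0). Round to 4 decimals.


We compute the gradient at x_0 and apply the update.
f'(x) = 72*x - 32
f'(1.9269) = 72*1.9269 - 32 = 106.7368
x_1 = 1.9269 - 0.1*106.7368 = -8.7468


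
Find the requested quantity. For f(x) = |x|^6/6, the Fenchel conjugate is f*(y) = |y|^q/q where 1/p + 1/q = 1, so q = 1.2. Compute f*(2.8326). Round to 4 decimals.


The conjugate exponent q satisfies 1/p + 1/q = 1.
p = 6, so q = 6/(6 - 1) = 1.2
|y|^q = 2.8326^1.2 = 3.4884
f*(2.8326) = 3.4884 / 1.2 = 2.907


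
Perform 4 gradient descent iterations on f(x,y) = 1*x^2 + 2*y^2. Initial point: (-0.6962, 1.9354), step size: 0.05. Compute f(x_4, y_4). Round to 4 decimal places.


Gradient descent on f(x,y) = 1*x^2 + 2*y^2.
Starting point: (-0.6962, 1.9354), alpha = 0.05
Step 1: grad_x = 2*1*-0.6962 = -1.3924, grad_y = 2*2*1.9354 = 7.7416
  x_1 = -0.6962 - 0.05*-1.3924 = -0.6266
  y_1 = 1.9354 - 0.05*7.7416 = 1.5483
Step 2: grad_x = 2*1*-0.6266 = -1.2532, grad_y = 2*2*1.5483 = 6.1933
  x_2 = -0.6266 - 0.05*-1.2532 = -0.5639
  y_2 = 1.5483 - 0.05*6.1933 = 1.2387
Step 3: grad_x = 2*1*-0.5639 = -1.1278, grad_y = 2*2*1.2387 = 4.9546
  x_3 = -0.5639 - 0.05*-1.1278 = -0.5075
  y_3 = 1.2387 - 0.05*4.9546 = 0.9909
Step 4: grad_x = 2*1*-0.5075 = -1.0151, grad_y = 2*2*0.9909 = 3.9637
  x_4 = -0.5075 - 0.05*-1.0151 = -0.4568
  y_4 = 0.9909 - 0.05*3.9637 = 0.7927
f(-0.4568, 0.7927) = 1*(-0.4568)^2 + 2*0.7927^2 = 1.4655


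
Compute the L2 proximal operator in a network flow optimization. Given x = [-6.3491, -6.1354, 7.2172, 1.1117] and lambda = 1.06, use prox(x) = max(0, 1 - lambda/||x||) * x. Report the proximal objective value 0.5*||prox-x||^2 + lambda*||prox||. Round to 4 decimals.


Step 1: Compute ||x||.
||x|| = 11.4577
Step 2: Compute scaling factor.
scale = max(0, 1 - 1.06/11.4577) = 0.9075
Step 3: prox(x) = [-5.7617, -5.5678, 6.5495, 1.0089]
||prox(x)|| = 10.3977
Step 4: Proximal objective.
0.5*||prox-x||^2 = 0.5618
lambda*||prox|| = 11.0216
Total = 11.5833


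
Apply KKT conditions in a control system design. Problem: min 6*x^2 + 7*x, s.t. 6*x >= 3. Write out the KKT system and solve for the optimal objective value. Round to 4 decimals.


Step 1: Try lambda = 0 (constraint inactive).
x_unc = -7/(2*6) = -0.5833
Check: 6*-0.5833 = -3.4998 < 3 -- violated!
Step 2: Constraint must be active: 6*x = 3
x* = 3/6 = 0.5
lambda = (2*6*0.5 + 7)/6 = 2.1667
Step 3: Compute optimal value.
f(x*) = 6*0.5^2 + 7*0.5 = 5.0


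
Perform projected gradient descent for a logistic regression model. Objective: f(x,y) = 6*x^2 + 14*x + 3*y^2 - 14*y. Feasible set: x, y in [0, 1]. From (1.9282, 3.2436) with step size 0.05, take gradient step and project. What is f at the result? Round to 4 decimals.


Step 1: Compute gradient at (1.9282, 3.2436).
grad_x = 2*6*1.9282 + 14 = 37.1384
grad_y = 2*3*3.2436 - 14 = 5.4616
Step 2: Gradient step.
x_raw = 1.9282 - 0.05*37.1384 = 0.0713
y_raw = 3.2436 - 0.05*5.4616 = 2.9705
Step 3: Project onto [0, 1].
x_proj = clip(0.0713) = 0.0713
y_proj = clip(2.9705) = 1.0
Step 4: Evaluate f.
f(0.0713, 1.0) = -9.9716


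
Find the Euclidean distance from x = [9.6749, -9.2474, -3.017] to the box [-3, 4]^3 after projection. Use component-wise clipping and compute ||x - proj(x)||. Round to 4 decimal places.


Project each component onto [-3, 4].
clip(9.6749) = 4.0, clip(-9.2474) = -3.0, clip(-3.017) = -3.0
Projection = [4.0, -3.0, -3.0]
Squared diffs: [32.2045, 39.03, 0.0003]
Distance = sqrt(71.2348) = 8.4401


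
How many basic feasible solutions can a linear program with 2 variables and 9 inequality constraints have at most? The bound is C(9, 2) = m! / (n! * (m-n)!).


Each vertex corresponds to some choice of n active constraints out of m, so the number of vertices is at most C(m, n) = m! / (n!(m-n)!).
m = 9, n = 2
Numerator: 9 * 8
Denominator: 2! = 2
C(9, 2) = 36


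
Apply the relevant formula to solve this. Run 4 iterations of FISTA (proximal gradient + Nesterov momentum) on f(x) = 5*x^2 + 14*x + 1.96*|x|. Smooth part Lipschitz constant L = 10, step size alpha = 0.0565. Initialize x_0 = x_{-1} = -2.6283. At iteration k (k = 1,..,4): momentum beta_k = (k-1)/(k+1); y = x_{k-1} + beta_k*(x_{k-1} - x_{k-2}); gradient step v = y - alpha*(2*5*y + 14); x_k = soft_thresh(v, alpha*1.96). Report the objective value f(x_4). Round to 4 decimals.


FISTA on f(x) = 5*x^2 + 14*x + 1.96*|x|
L = 10, alpha = 0.0565
Iteration 1: beta = 0.0, y = -2.6283 + 0.0*(-2.6283 + 2.6283) = -2.6283
  grad(y) = -12.283, v = y - alpha*grad = -1.9343
  prox(v) = soft_thresh(-1.9343, 0.1107) = -1.8236
Iteration 2: beta = 0.3333, y = -1.8236 + 0.3333*(-1.8236 + 2.6283) = -1.5553
  grad(y) = -1.5533, v = y - alpha*grad = -1.4676
  prox(v) = soft_thresh(-1.4676, 0.1107) = -1.3568
Iteration 3: beta = 0.5, y = -1.3568 + 0.5*(-1.3568 + 1.8236) = -1.1235
  grad(y) = 2.7654, v = y - alpha*grad = -1.2797
  prox(v) = soft_thresh(-1.2797, 0.1107) = -1.169
Iteration 4: beta = 0.6, y = -1.169 + 0.6*(-1.169 + 1.3568) = -1.0562
  grad(y) = 3.4376, v = y - alpha*grad = -1.2505
  prox(v) = soft_thresh(-1.2505, 0.1107) = -1.1397
f(x_4) = 5*(-1.1397)^2 + 14*(-1.1397) + 1.96*|-1.1397| = -7.2274


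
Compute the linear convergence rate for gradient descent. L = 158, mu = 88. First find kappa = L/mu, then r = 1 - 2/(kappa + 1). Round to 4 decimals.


Step 1: Compute the condition number.
kappa = L/mu = 158/88 = 1.7955
Step 2: Compute the convergence rate.
r = 1 - 2/(kappa + 1) = 1 - 2*mu/(L + mu) = (L - mu)/(L + mu) = 70/246 = 0.2846


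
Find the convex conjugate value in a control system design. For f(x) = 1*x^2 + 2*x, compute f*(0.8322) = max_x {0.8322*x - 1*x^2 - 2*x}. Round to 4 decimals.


f*(y) = sup_x {y*x - a*x^2 - b*x} = sup_x {(y-b)*x - a*x^2}
FOC: (y - b) - 2a*x = 0 => x* = (y - b)/(2a)
x* = (0.8322 - 2)/(2*1) = -0.5839
f*(0.8322) = (y-b)^2/(4a) = (0.8322 - 2)^2/(4*1)
= 1.3638/4 = 0.3409


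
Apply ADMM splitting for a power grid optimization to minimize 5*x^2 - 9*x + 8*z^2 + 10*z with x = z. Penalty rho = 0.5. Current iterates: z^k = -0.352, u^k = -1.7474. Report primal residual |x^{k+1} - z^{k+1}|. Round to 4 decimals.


ADMM iteration with rho = 0.5, z^k = -0.352, u^k = -1.7474
Step 1: x-update.
Minimize 5*x^2 - 9*x + (0.5/2)*(x + 0.352 - 1.7474)^2
FOC: (2*5 + 0.5)*x = 9 + 0.5*(-0.352 + 1.7474)
x^{k+1} = 0.9236
Step 2: z-update.
Minimize 8*z^2 + 10*z + (0.5/2)*(0.9236 - z - 1.7474)^2
FOC: (2*8 + 0.5)*z = -10 + 0.5*(0.9236 - 1.7474)
z^{k+1} = -0.631
Step 3: u-update.
u^{k+1} = -1.7474 + 0.9236 + 0.631 = -0.1928
Step 4: Primal residual = |0.9236 + 0.631| = 1.5546


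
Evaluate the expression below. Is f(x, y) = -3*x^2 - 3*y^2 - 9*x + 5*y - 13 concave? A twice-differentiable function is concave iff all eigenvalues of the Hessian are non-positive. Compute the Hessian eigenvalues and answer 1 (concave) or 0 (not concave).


The Hessian of f(x,y) = -3*x^2 - 3*y^2 - 9*x + 5*y - 13 is:
H = [[-6, 0], [0, -6]]
Trace = -6 - 6 = -12
Determinant = -6*-6 - (0)^2 = 36
Discriminant = (-12)^2 - 4*36 = 0.0
Eigenvalues: lambda_1 = -6.0, lambda_2 = -6.0
The function is concave.

1


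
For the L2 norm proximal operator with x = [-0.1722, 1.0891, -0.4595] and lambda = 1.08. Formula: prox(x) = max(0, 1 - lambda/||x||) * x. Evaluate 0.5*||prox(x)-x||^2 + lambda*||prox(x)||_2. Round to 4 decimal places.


Step 1: Compute ||x||.
||x|| = 1.1945
Step 2: Compute scaling factor.
scale = max(0, 1 - 1.08/1.1945) = 0.0959
Step 3: prox(x) = [-0.0165, 0.1044, -0.0441]
||prox(x)|| = 0.1145
Step 4: Proximal objective.
0.5*||prox-x||^2 = 0.5832
lambda*||prox|| = 0.1237
Total = 0.7069


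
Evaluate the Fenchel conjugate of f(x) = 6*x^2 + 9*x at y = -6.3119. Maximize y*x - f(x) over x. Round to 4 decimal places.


f*(y) = sup_x {y*x - a*x^2 - b*x} = sup_x {(y-b)*x - a*x^2}
FOC: (y - b) - 2a*x = 0 => x* = (y - b)/(2a)
x* = (-6.3119 - 9)/(2*6) = -1.276
f*(-6.3119) = (y-b)^2/(4a) = (-6.3119 - 9)^2/(4*6)
= 234.4543/24 = 9.7689


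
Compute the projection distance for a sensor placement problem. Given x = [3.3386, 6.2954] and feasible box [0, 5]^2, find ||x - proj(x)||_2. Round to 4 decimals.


Project each component onto [0, 5].
clip(3.3386) = 3.3386, clip(6.2954) = 5.0
Projection = [3.3386, 5.0]
Squared diffs: [0.0, 1.6781]
Distance = sqrt(1.6781) = 1.2954


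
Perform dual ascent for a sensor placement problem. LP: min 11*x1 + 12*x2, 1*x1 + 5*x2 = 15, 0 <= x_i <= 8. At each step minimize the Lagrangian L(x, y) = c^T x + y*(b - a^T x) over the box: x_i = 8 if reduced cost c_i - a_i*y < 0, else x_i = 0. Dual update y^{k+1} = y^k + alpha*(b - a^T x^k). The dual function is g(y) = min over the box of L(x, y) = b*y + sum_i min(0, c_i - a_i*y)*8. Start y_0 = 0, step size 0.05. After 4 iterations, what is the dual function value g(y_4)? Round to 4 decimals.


Dual ascent for LP: min 11*x1 + 12*x2, 1*x1 + 5*x2 = 15, 0 <= x_i <= 8
Step 1: y^k = 0.0, reduced costs: (11.0, 12.0)
  x^k = (0.0, 0.0), subgradient = b - a^T x = 15.0
  y^{k+1} = 0.0 + 0.05*15.0 = 0.75
Step 2: y^k = 0.75, reduced costs: (10.25, 8.25)
  x^k = (0.0, 0.0), subgradient = b - a^T x = 15.0
  y^{k+1} = 0.75 + 0.05*15.0 = 1.5
Step 3: y^k = 1.5, reduced costs: (9.5, 4.5)
  x^k = (0.0, 0.0), subgradient = b - a^T x = 15.0
  y^{k+1} = 1.5 + 0.05*15.0 = 2.25
Step 4: y^k = 2.25, reduced costs: (8.75, 0.75)
  x^k = (0.0, 0.0), subgradient = b - a^T x = 15.0
  y^{k+1} = 2.25 + 0.05*15.0 = 3.0
Dual objective at y_4 = 3.0: reduced costs (8.0, -3.0), box minimizer x = (0.0, 8.0)
g(y_4) = b*y + (c1 - a1*y)*x1 + (c2 - a2*y)*x2 = 15*3.0 + 8.0*0.0 + (-3.0)*8.0 = 45.0 + 0.0 - 24.0 = 21.0
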